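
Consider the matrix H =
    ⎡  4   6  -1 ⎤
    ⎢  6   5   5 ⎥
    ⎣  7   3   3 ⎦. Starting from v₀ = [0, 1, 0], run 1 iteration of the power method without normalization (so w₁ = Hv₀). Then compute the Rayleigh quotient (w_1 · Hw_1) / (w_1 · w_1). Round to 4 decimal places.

12.6286

w1 = Hv₀ = (4·0 + 6·1 + (-1)·0; 6·0 + 5·1 + 5·0; 7·0 + 3·1 + 3·0) = (6, 5, 3)
Hw1 = (51, 76, 66)
w1·Hw1 = 6·51 + 5·76 + 3·66 = 884; w1·w1 = 6·6 + 5·5 + 3·3 = 70
λ ≈ 884/70 = 12.6286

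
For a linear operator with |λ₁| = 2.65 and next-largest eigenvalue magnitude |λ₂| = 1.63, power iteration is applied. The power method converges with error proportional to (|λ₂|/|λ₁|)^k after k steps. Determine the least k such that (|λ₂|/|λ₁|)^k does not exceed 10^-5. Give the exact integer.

24

|λ₂/λ₁| = 1.63/2.65 = 0.61509
Need k ≥ ln(10^-5) / ln(0.61509) = -11.5129 / -0.4860 ≈ 23.690
Smallest integer k satisfying the bound: 24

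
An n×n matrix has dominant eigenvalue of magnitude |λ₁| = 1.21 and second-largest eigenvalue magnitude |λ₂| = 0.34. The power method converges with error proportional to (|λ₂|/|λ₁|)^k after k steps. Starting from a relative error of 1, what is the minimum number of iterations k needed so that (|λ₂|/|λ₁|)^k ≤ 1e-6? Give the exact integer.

11

|λ₂/λ₁| = 0.34/1.21 = 0.28099
Need k ≥ ln(1e-6) / ln(0.28099) = -13.8155 / -1.2694 ≈ 10.883
Smallest integer k satisfying the bound: 11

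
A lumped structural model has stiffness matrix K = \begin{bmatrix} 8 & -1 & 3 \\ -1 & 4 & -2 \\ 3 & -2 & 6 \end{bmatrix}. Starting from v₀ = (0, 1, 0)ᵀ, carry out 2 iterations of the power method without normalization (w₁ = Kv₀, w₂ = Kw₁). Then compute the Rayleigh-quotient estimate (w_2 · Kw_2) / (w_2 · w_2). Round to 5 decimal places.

λ ≈ 9.81607

w1 = Kv₀ = (8·0 + (-1)·1 + 3·0; (-1)·0 + 4·1 + (-2)·0; 3·0 + (-2)·1 + 6·0) = (-1, 4, -2)
w2 = Kw1 = (8·(-1) + (-1)·4 + 3·(-2); (-1)·(-1) + 4·4 + (-2)·(-2); 3·(-1) + (-2)·4 + 6·(-2)) = (-18, 21, -23)
Kw2 = (-234, 148, -234)
w2·Kw2 = (-18)·(-234) + 21·148 + (-23)·(-234) = 12702; w2·w2 = (-18)·(-18) + 21·21 + (-23)·(-23) = 1294
λ ≈ 12702/1294 = 9.81607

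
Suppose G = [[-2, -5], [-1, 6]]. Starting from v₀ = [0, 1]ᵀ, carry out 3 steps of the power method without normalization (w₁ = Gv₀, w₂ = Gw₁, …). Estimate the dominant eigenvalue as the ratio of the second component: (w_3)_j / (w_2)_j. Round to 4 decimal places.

λ ≈ 6.4878

w1 = Gv₀ = (-5, 6)
w2 = Gw1 = (-20, 41)
w3 = Gw2 = (-165, 266)
Ratio at component: 266 / 41 = 6.4878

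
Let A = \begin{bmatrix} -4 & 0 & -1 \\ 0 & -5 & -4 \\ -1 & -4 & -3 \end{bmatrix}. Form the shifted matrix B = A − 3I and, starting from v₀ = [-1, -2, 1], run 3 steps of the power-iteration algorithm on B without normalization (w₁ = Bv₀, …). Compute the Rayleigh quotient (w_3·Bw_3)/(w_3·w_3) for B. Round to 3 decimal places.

B = A − 3I has rows (-7, 0, -1); (0, -8, -4); (-1, -4, -6)
w1 = Bv₀ = ((-7)·(-1) + 0·(-2) + (-1)·1; 0·(-1) + (-8)·(-2) + (-4)·1; (-1)·(-1) + (-4)·(-2) + (-6)·1) = (6, 12, 3)
w2 = Bw1 = ((-7)·6 + 0·12 + (-1)·3; 0·6 + (-8)·12 + (-4)·3; (-1)·6 + (-4)·12 + (-6)·3) = (-45, -108, -72)
w3 = Bw2 = (387, 1152, 909)
Bw3 = (-3618, -12852, -10449)
w3·Bw3 = -25703811; w3·w3 = 2303154; μ ≈ -25703811/2303154 = -11.160

μ ≈ -11.160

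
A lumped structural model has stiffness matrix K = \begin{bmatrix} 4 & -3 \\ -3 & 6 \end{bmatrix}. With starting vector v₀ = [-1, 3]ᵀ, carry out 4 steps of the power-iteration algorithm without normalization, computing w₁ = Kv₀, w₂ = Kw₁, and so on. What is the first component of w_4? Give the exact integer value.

w1 = Kv₀ = (4·(-1) + (-3)·3; (-3)·(-1) + 6·3) = (-13, 21)
w2 = Kw1 = (4·(-13) + (-3)·21; (-3)·(-13) + 6·21) = (-115, 165)
w3 = Kw2 = (-955, 1335)
w4 = Kw3 = (-7825, 10875)
The requested component of w4 is -7825.

-7825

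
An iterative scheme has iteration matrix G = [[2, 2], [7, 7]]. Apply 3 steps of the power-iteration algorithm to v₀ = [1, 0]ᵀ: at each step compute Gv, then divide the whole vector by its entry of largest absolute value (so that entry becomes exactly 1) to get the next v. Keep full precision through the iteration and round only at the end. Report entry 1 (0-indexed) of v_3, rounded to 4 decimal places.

1.0000

Gv0 = (2.00000, 7.00000); divide by 7.00000 → v1 = (0.28571, 1.00000)
Gv1 = (2.57143, 9.00000); divide by 9.00000 → v2 = (0.28571, 1.00000)
Gv2 = (2.57143, 9.00000); divide by 9.00000 → v3 = (0.28571, 1.00000)
Requested entry of v3: 567/567 = 1.0000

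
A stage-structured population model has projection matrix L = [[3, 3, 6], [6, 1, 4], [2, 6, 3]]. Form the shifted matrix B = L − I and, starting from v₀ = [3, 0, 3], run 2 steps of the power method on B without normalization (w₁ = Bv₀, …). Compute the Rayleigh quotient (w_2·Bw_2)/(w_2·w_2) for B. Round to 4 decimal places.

B = L − I has rows (2, 3, 6); (6, 0, 4); (2, 6, 2)
w1 = Bv₀ = (2·3 + 3·0 + 6·3; 6·3 + 0·0 + 4·3; 2·3 + 6·0 + 2·3) = (24, 30, 12)
w2 = Bw1 = (2·24 + 3·30 + 6·12; 6·24 + 0·30 + 4·12; 2·24 + 6·30 + 2·12) = (210, 192, 252)
Bw2 = (2508, 2268, 2076)
w2·Bw2 = 1485288; w2·w2 = 144468; μ ≈ 1485288/144468 = 10.2811

μ ≈ 10.2811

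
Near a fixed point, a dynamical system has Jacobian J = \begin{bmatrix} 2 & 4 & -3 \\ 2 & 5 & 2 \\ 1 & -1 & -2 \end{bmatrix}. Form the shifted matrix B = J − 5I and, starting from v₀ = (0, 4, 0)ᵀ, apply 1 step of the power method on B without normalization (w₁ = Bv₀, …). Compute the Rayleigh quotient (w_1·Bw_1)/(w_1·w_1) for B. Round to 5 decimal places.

B = J − 5I has rows (-3, 4, -3); (2, 0, 2); (1, -1, -7)
w1 = Bv₀ = (16, 0, -4)
Bw1 = (-36, 24, 44)
w1·Bw1 = -752; w1·w1 = 272; μ ≈ -752/272 = -2.76471

-2.76471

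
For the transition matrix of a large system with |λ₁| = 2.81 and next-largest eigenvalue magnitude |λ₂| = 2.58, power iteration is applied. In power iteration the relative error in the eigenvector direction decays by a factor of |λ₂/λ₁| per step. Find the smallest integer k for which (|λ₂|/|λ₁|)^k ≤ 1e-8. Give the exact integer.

|λ₂/λ₁| = 2.58/2.81 = 0.91815
Need k ≥ ln(1e-8) / ln(0.91815) = -18.4207 / -0.0854 ≈ 215.711
Smallest integer k satisfying the bound: 216

216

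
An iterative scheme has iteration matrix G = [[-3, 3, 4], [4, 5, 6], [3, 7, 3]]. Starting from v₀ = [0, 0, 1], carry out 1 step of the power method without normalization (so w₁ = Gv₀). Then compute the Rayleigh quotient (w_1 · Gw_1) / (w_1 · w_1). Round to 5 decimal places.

10.57377

w1 = Gv₀ = (4, 6, 3)
Gw1 = (18, 64, 63)
w1·Gw1 = 4·18 + 6·64 + 3·63 = 645; w1·w1 = 4·4 + 6·6 + 3·3 = 61
λ ≈ 645/61 = 10.57377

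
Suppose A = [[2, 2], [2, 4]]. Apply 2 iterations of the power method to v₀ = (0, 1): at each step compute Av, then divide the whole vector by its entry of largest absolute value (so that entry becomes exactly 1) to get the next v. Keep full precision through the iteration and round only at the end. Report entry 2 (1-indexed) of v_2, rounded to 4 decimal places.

Av0 = (2.00000, 4.00000); divide by 4.00000 → v1 = (0.50000, 1.00000)
Av1 = (3.00000, 5.00000); divide by 5.00000 → v2 = (0.60000, 1.00000)
Requested entry of v2: 20/20 = 1.0000

1.0000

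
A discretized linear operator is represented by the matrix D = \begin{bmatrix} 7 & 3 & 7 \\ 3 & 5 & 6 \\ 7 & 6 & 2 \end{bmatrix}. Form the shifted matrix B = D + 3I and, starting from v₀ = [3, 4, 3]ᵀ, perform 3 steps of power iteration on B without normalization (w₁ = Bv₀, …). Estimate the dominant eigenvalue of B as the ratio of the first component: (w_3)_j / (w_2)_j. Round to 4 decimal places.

B = D + 3I has rows (10, 3, 7); (3, 8, 6); (7, 6, 5)
w1 = Bv₀ = (10·3 + 3·4 + 7·3; 3·3 + 8·4 + 6·3; 7·3 + 6·4 + 5·3) = (63, 59, 60)
w2 = Bw1 = (10·63 + 3·59 + 7·60; 3·63 + 8·59 + 6·60; 7·63 + 6·59 + 5·60) = (1227, 1021, 1095)
w3 = Bw2 = (22998, 18419, 20190)
Ratio: 22998/1227 = 18.7433

18.7433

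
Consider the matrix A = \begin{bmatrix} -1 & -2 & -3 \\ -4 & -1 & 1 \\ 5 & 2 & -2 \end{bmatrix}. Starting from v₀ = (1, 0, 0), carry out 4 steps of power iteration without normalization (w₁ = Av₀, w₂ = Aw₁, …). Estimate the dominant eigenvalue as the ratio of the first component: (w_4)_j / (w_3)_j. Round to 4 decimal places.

w1 = Av₀ = ((-1)·1 + (-2)·0 + (-3)·0; (-4)·1 + (-1)·0 + 1·0; 5·1 + 2·0 + (-2)·0) = (-1, -4, 5)
w2 = Aw1 = ((-1)·(-1) + (-2)·(-4) + (-3)·5; (-4)·(-1) + (-1)·(-4) + 1·5; 5·(-1) + 2·(-4) + (-2)·5) = (-6, 13, -23)
w3 = Aw2 = (49, -12, 42)
w4 = Aw3 = (-151, -142, 137)
Ratio at component: -151 / 49 = -3.0816

-3.0816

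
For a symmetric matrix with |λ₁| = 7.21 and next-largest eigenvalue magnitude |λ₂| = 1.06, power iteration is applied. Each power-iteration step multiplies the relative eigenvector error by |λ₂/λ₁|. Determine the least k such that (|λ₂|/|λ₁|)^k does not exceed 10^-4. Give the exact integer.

|λ₂/λ₁| = 1.06/7.21 = 0.14702
Need k ≥ ln(10^-4) / ln(0.14702) = -9.2103 / -1.9172 ≈ 4.804
Smallest integer k satisfying the bound: 5

5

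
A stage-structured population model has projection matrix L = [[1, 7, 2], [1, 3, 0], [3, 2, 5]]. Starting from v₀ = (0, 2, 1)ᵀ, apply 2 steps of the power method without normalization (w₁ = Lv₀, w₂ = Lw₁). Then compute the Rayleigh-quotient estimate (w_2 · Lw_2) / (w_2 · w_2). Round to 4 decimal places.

λ ≈ 7.3554

w1 = Lv₀ = (16, 6, 9)
w2 = Lw1 = (76, 34, 105)
Lw2 = (524, 178, 821)
w2·Lw2 = 76·524 + 34·178 + 105·821 = 132081; w2·w2 = 76·76 + 34·34 + 105·105 = 17957
λ ≈ 132081/17957 = 7.3554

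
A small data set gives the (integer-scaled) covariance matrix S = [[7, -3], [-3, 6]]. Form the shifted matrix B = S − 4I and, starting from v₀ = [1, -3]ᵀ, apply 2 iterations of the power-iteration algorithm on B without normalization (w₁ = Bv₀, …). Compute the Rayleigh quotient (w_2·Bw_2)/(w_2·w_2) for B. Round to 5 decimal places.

B = S − 4I has rows (3, -3); (-3, 2)
w1 = Bv₀ = (3·1 + (-3)·(-3); (-3)·1 + 2·(-3)) = (12, -9)
w2 = Bw1 = (3·12 + (-3)·(-9); (-3)·12 + 2·(-9)) = (63, -54)
Bw2 = (351, -297)
w2·Bw2 = 38151; w2·w2 = 6885; μ ≈ 38151/6885 = 5.54118

5.54118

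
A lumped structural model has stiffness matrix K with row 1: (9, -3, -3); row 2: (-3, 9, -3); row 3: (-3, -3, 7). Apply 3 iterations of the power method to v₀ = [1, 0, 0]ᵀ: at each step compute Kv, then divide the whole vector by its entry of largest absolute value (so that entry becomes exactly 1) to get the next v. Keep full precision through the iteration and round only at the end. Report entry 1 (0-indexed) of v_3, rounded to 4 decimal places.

-0.5118

Kv0 = (9.00000, -3.00000, -3.00000); divide by 9.00000 → v1 = (1.00000, -0.33333, -0.33333)
Kv1 = (11.00000, -5.00000, -4.33333); divide by 11.00000 → v2 = (1.00000, -0.45455, -0.39394)
Kv2 = (11.54545, -5.90909, -4.39394); divide by 11.54545 → v3 = (1.00000, -0.51181, -0.38058)
Requested entry of v3: -585/1143 = -0.5118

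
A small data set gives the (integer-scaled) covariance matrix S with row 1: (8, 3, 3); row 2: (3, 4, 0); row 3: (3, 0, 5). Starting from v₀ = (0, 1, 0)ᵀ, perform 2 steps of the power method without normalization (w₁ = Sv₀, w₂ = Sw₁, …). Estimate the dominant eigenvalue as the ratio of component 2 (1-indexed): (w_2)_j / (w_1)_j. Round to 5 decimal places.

6.25000

w1 = Sv₀ = (8·0 + 3·1 + 3·0; 3·0 + 4·1 + 0·0; 3·0 + 0·1 + 5·0) = (3, 4, 0)
w2 = Sw1 = (8·3 + 3·4 + 3·0; 3·3 + 4·4 + 0·0; 3·3 + 0·4 + 5·0) = (36, 25, 9)
Ratio at component: 25 / 4 = 6.25000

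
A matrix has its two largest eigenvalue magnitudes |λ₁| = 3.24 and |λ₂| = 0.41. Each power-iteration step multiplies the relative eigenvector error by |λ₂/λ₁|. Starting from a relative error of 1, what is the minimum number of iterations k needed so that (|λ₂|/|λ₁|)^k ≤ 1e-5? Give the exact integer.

6

|λ₂/λ₁| = 0.41/3.24 = 0.12654
Need k ≥ ln(1e-5) / ln(0.12654) = -11.5129 / -2.0672 ≈ 5.569
Smallest integer k satisfying the bound: 6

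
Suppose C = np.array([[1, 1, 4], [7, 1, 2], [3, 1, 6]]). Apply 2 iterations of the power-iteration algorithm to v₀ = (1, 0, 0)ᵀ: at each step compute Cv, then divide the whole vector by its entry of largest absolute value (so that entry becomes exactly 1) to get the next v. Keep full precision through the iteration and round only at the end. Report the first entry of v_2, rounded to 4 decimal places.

Cv0 = (1.00000, 7.00000, 3.00000); divide by 7.00000 → v1 = (0.14286, 1.00000, 0.42857)
Cv1 = (2.85714, 2.85714, 4.00000); divide by 4.00000 → v2 = (0.71429, 0.71429, 1.00000)
Requested entry of v2: 20/28 = 0.7143

0.7143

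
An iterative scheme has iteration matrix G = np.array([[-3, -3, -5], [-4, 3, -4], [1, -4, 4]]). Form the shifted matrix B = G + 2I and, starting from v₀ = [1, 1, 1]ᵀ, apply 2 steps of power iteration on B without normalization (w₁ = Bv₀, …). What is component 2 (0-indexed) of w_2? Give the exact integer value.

B = G + 2I has rows (-1, -3, -5); (-4, 5, -4); (1, -4, 6)
w1 = Bv₀ = ((-1)·1 + (-3)·1 + (-5)·1; (-4)·1 + 5·1 + (-4)·1; 1·1 + (-4)·1 + 6·1) = (-9, -3, 3)
w2 = Bw1 = ((-1)·(-9) + (-3)·(-3) + (-5)·3; (-4)·(-9) + 5·(-3) + (-4)·3; 1·(-9) + (-4)·(-3) + 6·3) = (3, 9, 21)
Requested component of w2: 21

21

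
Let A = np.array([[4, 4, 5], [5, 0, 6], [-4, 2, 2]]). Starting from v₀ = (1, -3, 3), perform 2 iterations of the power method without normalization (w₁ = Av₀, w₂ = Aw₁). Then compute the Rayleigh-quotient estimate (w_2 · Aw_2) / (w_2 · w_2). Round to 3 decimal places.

5.086

w1 = Av₀ = (4·1 + 4·(-3) + 5·3; 5·1 + 0·(-3) + 6·3; (-4)·1 + 2·(-3) + 2·3) = (7, 23, -4)
w2 = Aw1 = (4·7 + 4·23 + 5·(-4); 5·7 + 0·23 + 6·(-4); (-4)·7 + 2·23 + 2·(-4)) = (100, 11, 10)
Aw2 = (494, 560, -358)
w2·Aw2 = 100·494 + 11·560 + 10·(-358) = 51980; w2·w2 = 100·100 + 11·11 + 10·10 = 10221
λ ≈ 51980/10221 = 5.086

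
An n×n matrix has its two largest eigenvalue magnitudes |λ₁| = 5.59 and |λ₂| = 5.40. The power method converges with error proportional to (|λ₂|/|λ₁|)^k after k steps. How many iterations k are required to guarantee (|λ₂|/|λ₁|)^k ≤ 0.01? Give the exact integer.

|λ₂/λ₁| = 5.40/5.59 = 0.96601
Need k ≥ ln(0.01) / ln(0.96601) = -4.6052 / -0.0346 ≈ 133.173
Smallest integer k satisfying the bound: 134

134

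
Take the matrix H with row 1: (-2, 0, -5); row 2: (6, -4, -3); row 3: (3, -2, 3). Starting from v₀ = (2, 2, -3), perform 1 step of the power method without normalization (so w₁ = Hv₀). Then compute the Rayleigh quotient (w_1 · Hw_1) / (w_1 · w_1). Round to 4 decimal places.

λ ≈ 2.0531

w1 = Hv₀ = ((-2)·2 + 0·2 + (-5)·(-3); 6·2 + (-4)·2 + (-3)·(-3); 3·2 + (-2)·2 + 3·(-3)) = (11, 13, -7)
Hw1 = (13, 35, -14)
w1·Hw1 = 11·13 + 13·35 + (-7)·(-14) = 696; w1·w1 = 11·11 + 13·13 + (-7)·(-7) = 339
λ ≈ 696/339 = 2.0531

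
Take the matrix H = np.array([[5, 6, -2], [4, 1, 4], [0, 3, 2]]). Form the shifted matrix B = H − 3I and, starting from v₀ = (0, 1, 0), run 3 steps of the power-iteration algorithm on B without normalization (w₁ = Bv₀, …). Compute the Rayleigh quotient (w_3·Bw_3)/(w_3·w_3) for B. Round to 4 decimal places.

-4.8482

B = H − 3I has rows (2, 6, -2); (4, -2, 4); (0, 3, -1)
w1 = Bv₀ = (2·0 + 6·1 + (-2)·0; 4·0 + (-2)·1 + 4·0; 0·0 + 3·1 + (-1)·0) = (6, -2, 3)
w2 = Bw1 = (2·6 + 6·(-2) + (-2)·3; 4·6 + (-2)·(-2) + 4·3; 0·6 + 3·(-2) + (-1)·3) = (-6, 40, -9)
w3 = Bw2 = (246, -140, 129)
Bw3 = (-606, 1780, -549)
w3·Bw3 = -469097; w3·w3 = 96757; μ ≈ -469097/96757 = -4.8482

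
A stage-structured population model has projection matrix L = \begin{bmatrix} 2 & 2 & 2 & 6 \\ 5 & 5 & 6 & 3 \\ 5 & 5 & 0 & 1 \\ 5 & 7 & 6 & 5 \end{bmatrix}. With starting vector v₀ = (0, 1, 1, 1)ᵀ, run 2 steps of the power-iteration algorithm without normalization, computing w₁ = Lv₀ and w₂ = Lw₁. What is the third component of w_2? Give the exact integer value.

w1 = Lv₀ = (2·0 + 2·1 + 2·1 + 6·1; 5·0 + 5·1 + 6·1 + 3·1; 5·0 + 5·1 + 0·1 + 1·1; 5·0 + 7·1 + 6·1 + 5·1) = (10, 14, 6, 18)
w2 = Lw1 = (2·10 + 2·14 + 2·6 + 6·18; 5·10 + 5·14 + 6·6 + 3·18; 5·10 + 5·14 + 0·6 + 1·18; 5·10 + 7·14 + 6·6 + 5·18) = (168, 210, 138, 274)
The requested component of w2 is 138.

138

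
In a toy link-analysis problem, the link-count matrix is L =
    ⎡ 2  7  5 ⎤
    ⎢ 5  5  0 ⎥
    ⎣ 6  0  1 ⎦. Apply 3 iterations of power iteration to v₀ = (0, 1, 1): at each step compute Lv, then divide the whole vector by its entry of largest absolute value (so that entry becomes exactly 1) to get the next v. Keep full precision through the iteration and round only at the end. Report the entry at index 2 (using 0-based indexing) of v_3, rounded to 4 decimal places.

Lv0 = (12.00000, 5.00000, 1.00000); divide by 12.00000 → v1 = (1.00000, 0.41667, 0.08333)
Lv1 = (5.33333, 7.08333, 6.08333); divide by 7.08333 → v2 = (0.75294, 1.00000, 0.85882)
Lv2 = (12.80000, 8.76471, 5.37647); divide by 12.80000 → v3 = (1.00000, 0.68474, 0.42004)
Requested entry of v3: 457/1088 = 0.4200

0.4200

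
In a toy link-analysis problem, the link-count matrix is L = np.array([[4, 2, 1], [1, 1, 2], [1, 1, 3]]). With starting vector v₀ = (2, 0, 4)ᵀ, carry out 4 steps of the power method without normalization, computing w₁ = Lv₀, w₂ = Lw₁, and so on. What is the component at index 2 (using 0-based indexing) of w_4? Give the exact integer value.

1724

w1 = Lv₀ = (12, 10, 14)
w2 = Lw1 = (82, 50, 64)
w3 = Lw2 = (492, 260, 324)
w4 = Lw3 = (2812, 1400, 1724)
The requested component of w4 is 1724.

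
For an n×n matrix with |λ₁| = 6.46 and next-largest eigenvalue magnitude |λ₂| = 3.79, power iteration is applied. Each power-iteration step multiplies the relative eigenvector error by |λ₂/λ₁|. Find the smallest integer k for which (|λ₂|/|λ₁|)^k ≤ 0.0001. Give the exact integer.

18

|λ₂/λ₁| = 3.79/6.46 = 0.58669
Need k ≥ ln(0.0001) / ln(0.58669) = -9.2103 / -0.5333 ≈ 17.272
Smallest integer k satisfying the bound: 18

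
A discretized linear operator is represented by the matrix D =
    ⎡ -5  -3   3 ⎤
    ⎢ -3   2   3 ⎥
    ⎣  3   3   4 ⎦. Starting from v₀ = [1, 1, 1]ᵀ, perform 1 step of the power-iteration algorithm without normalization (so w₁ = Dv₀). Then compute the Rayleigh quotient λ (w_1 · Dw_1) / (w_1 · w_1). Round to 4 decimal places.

1.2636

w1 = Dv₀ = (-5, 2, 10)
Dw1 = (49, 49, 31)
w1·Dw1 = (-5)·49 + 2·49 + 10·31 = 163; w1·w1 = (-5)·(-5) + 2·2 + 10·10 = 129
λ ≈ 163/129 = 1.2636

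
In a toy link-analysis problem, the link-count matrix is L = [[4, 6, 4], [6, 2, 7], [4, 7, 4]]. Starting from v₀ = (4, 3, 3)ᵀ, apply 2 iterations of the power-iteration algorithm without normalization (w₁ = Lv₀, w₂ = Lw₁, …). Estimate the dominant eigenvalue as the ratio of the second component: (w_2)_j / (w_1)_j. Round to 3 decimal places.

14.137

w1 = Lv₀ = (4·4 + 6·3 + 4·3; 6·4 + 2·3 + 7·3; 4·4 + 7·3 + 4·3) = (46, 51, 49)
w2 = Lw1 = (4·46 + 6·51 + 4·49; 6·46 + 2·51 + 7·49; 4·46 + 7·51 + 4·49) = (686, 721, 737)
Ratio at component: 721 / 51 = 14.137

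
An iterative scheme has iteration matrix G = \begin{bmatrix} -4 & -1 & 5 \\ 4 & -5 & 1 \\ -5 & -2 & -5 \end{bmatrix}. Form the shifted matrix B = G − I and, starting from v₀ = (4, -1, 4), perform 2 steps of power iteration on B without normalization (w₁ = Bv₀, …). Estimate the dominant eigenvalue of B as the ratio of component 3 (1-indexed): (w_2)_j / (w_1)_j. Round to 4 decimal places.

B = G − I has rows (-5, -1, 5); (4, -6, 1); (-5, -2, -6)
w1 = Bv₀ = (1, 26, -42)
w2 = Bw1 = (-241, -194, 195)
Ratio: 195/-42 = -4.6429

-4.6429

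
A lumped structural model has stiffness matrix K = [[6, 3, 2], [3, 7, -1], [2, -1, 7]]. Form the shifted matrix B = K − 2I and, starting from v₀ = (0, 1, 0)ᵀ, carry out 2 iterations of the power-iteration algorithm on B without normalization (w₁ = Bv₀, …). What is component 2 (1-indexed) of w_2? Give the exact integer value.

B = K − 2I has rows (4, 3, 2); (3, 5, -1); (2, -1, 5)
w1 = Bv₀ = (3, 5, -1)
w2 = Bw1 = (25, 35, -4)
Requested component of w2: 35

35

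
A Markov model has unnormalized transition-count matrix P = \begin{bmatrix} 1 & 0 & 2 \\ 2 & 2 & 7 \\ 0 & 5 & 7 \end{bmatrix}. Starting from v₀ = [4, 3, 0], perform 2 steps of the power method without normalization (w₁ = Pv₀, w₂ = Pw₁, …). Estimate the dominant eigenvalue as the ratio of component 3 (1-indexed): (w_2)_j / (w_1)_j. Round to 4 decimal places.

11.6667

w1 = Pv₀ = (1·4 + 0·3 + 2·0; 2·4 + 2·3 + 7·0; 0·4 + 5·3 + 7·0) = (4, 14, 15)
w2 = Pw1 = (1·4 + 0·14 + 2·15; 2·4 + 2·14 + 7·15; 0·4 + 5·14 + 7·15) = (34, 141, 175)
Ratio at component: 175 / 15 = 11.6667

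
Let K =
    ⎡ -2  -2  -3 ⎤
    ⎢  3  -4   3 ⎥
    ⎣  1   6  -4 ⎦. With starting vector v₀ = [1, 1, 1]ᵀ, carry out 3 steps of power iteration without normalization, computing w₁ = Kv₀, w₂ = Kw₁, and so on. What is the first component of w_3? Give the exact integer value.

w1 = Kv₀ = ((-2)·1 + (-2)·1 + (-3)·1; 3·1 + (-4)·1 + 3·1; 1·1 + 6·1 + (-4)·1) = (-7, 2, 3)
w2 = Kw1 = ((-2)·(-7) + (-2)·2 + (-3)·3; 3·(-7) + (-4)·2 + 3·3; 1·(-7) + 6·2 + (-4)·3) = (1, -20, -7)
w3 = Kw2 = (59, 62, -91)
The requested component of w3 is 59.

59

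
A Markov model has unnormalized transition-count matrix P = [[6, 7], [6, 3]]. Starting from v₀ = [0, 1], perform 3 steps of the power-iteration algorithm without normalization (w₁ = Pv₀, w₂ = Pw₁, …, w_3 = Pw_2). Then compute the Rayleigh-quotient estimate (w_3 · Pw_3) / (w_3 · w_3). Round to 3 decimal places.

w1 = Pv₀ = (7, 3)
w2 = Pw1 = (63, 51)
w3 = Pw2 = (735, 531)
Pw3 = (8127, 6003)
w3·Pw3 = 735·8127 + 531·6003 = 9160938; w3·w3 = 735·735 + 531·531 = 822186
λ ≈ 9160938/822186 = 11.142

λ ≈ 11.142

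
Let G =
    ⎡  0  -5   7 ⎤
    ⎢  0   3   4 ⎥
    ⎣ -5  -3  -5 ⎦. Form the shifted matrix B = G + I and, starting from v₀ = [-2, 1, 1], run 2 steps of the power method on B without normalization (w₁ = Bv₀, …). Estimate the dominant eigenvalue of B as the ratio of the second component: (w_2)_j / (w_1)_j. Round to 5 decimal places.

μ ≈ 5.50000

B = G + I has rows (1, -5, 7); (0, 4, 4); (-5, -3, -4)
w1 = Bv₀ = (1·(-2) + (-5)·1 + 7·1; 0·(-2) + 4·1 + 4·1; (-5)·(-2) + (-3)·1 + (-4)·1) = (0, 8, 3)
w2 = Bw1 = (1·0 + (-5)·8 + 7·3; 0·0 + 4·8 + 4·3; (-5)·0 + (-3)·8 + (-4)·3) = (-19, 44, -36)
Ratio: 44/8 = 5.50000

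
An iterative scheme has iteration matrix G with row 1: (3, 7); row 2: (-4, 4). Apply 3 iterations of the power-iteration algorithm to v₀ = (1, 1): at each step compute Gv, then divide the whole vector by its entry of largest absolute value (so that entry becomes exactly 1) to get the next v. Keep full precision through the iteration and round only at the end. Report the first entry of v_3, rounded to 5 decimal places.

0.67857

Gv0 = (10.000000, 0.000000); divide by 10.000000 → v1 = (1.000000, 0.000000)
Gv1 = (3.000000, -4.000000); divide by -4.000000 → v2 = (-0.750000, 1.000000)
Gv2 = (4.750000, 7.000000); divide by 7.000000 → v3 = (0.678571, 1.000000)
Requested entry of v3: -190/-280 = 0.67857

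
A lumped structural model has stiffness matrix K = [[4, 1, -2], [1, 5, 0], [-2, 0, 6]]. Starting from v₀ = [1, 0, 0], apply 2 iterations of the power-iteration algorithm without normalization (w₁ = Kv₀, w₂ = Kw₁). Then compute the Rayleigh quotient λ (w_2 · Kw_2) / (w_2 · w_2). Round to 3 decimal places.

w1 = Kv₀ = (4·1 + 1·0 + (-2)·0; 1·1 + 5·0 + 0·0; (-2)·1 + 0·0 + 6·0) = (4, 1, -2)
w2 = Kw1 = (4·4 + 1·1 + (-2)·(-2); 1·4 + 5·1 + 0·(-2); (-2)·4 + 0·1 + 6·(-2)) = (21, 9, -20)
Kw2 = (133, 66, -162)
w2·Kw2 = 21·133 + 9·66 + (-20)·(-162) = 6627; w2·w2 = 21·21 + 9·9 + (-20)·(-20) = 922
λ ≈ 6627/922 = 7.188

7.188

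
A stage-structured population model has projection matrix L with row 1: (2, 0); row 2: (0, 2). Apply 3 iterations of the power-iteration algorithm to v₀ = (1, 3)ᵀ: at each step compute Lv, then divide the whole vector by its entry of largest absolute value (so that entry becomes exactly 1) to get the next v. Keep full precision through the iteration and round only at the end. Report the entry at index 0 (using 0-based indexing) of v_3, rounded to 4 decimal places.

Lv0 = (2.00000, 6.00000); divide by 6.00000 → v1 = (0.33333, 1.00000)
Lv1 = (0.66667, 2.00000); divide by 2.00000 → v2 = (0.33333, 1.00000)
Lv2 = (0.66667, 2.00000); divide by 2.00000 → v3 = (0.33333, 1.00000)
Requested entry of v3: 8/24 = 0.3333

0.3333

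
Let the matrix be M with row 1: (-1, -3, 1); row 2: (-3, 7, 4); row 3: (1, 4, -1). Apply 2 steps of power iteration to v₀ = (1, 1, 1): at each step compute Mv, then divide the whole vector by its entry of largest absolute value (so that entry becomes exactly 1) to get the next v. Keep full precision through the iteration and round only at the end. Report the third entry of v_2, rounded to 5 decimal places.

Mv0 = (-3.000000, 8.000000, 4.000000); divide by 8.000000 → v1 = (-0.375000, 1.000000, 0.500000)
Mv1 = (-2.125000, 10.125000, 3.125000); divide by 10.125000 → v2 = (-0.209877, 1.000000, 0.308642)
Requested entry of v2: 25/81 = 0.30864

0.30864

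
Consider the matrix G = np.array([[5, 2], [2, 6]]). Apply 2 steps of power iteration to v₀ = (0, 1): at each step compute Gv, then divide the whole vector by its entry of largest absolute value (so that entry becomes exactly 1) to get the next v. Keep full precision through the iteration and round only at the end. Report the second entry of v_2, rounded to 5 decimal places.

1.00000

Gv0 = (2.000000, 6.000000); divide by 6.000000 → v1 = (0.333333, 1.000000)
Gv1 = (3.666667, 6.666667); divide by 6.666667 → v2 = (0.550000, 1.000000)
Requested entry of v2: 40/40 = 1.00000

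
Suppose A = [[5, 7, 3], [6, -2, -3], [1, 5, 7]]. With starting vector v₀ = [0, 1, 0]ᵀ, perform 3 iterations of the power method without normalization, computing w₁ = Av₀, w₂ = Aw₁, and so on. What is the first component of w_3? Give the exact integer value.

w1 = Av₀ = (5·0 + 7·1 + 3·0; 6·0 + (-2)·1 + (-3)·0; 1·0 + 5·1 + 7·0) = (7, -2, 5)
w2 = Aw1 = (5·7 + 7·(-2) + 3·5; 6·7 + (-2)·(-2) + (-3)·5; 1·7 + 5·(-2) + 7·5) = (36, 31, 32)
w3 = Aw2 = (493, 58, 415)
The requested component of w3 is 493.

493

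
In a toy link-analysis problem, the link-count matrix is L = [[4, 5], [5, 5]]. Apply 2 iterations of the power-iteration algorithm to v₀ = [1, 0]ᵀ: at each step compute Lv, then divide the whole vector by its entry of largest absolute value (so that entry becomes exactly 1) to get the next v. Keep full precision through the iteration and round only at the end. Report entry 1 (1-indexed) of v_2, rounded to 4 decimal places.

Lv0 = (4.00000, 5.00000); divide by 5.00000 → v1 = (0.80000, 1.00000)
Lv1 = (8.20000, 9.00000); divide by 9.00000 → v2 = (0.91111, 1.00000)
Requested entry of v2: 41/45 = 0.9111

0.9111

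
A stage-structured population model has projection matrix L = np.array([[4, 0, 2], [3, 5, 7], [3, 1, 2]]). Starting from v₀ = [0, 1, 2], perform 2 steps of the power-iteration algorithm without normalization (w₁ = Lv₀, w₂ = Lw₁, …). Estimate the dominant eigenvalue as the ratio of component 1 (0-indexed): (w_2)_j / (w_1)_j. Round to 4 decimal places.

w1 = Lv₀ = (4, 19, 5)
w2 = Lw1 = (26, 142, 41)
Ratio at component: 142 / 19 = 7.4737

7.4737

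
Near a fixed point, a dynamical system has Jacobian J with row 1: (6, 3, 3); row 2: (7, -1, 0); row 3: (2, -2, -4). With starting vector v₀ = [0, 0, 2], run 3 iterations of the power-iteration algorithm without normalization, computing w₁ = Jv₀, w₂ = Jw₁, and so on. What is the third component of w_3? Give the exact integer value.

w1 = Jv₀ = (6·0 + 3·0 + 3·2; 7·0 + (-1)·0 + 0·2; 2·0 + (-2)·0 + (-4)·2) = (6, 0, -8)
w2 = Jw1 = (6·6 + 3·0 + 3·(-8); 7·6 + (-1)·0 + 0·(-8); 2·6 + (-2)·0 + (-4)·(-8)) = (12, 42, 44)
w3 = Jw2 = (330, 42, -236)
The requested component of w3 is -236.

-236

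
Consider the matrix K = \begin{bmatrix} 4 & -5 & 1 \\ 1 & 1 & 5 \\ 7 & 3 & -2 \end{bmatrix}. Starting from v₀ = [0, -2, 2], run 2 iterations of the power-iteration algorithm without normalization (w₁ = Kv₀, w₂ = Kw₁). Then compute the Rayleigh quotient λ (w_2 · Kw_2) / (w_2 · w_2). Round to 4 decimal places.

w1 = Kv₀ = (4·0 + (-5)·(-2) + 1·2; 1·0 + 1·(-2) + 5·2; 7·0 + 3·(-2) + (-2)·2) = (12, 8, -10)
w2 = Kw1 = (4·12 + (-5)·8 + 1·(-10); 1·12 + 1·8 + 5·(-10); 7·12 + 3·8 + (-2)·(-10)) = (-2, -30, 128)
Kw2 = (270, 608, -360)
w2·Kw2 = (-2)·270 + (-30)·608 + 128·(-360) = -64860; w2·w2 = (-2)·(-2) + (-30)·(-30) + 128·128 = 17288
λ ≈ -64860/17288 = -3.7517

λ ≈ -3.7517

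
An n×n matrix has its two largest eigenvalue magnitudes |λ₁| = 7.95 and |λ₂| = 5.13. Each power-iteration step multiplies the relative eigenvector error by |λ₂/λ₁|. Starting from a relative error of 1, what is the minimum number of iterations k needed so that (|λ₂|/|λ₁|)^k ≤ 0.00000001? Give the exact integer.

43

|λ₂/λ₁| = 5.13/7.95 = 0.64528
Need k ≥ ln(0.00000001) / ln(0.64528) = -18.4207 / -0.4381 ≈ 42.050
Smallest integer k satisfying the bound: 43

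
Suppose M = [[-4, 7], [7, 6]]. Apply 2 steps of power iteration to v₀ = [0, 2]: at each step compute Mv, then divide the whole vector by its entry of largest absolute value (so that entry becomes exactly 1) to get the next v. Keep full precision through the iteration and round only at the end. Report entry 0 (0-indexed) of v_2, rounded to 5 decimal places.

Mv0 = (14.000000, 12.000000); divide by 14.000000 → v1 = (1.000000, 0.857143)
Mv1 = (2.000000, 12.142857); divide by 12.142857 → v2 = (0.164706, 1.000000)
Requested entry of v2: 28/170 = 0.16471

0.16471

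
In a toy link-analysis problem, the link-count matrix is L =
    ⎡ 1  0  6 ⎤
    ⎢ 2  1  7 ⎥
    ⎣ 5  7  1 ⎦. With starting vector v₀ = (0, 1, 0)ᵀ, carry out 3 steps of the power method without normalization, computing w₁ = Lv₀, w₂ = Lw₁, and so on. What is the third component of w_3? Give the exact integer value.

w1 = Lv₀ = (1·0 + 0·1 + 6·0; 2·0 + 1·1 + 7·0; 5·0 + 7·1 + 1·0) = (0, 1, 7)
w2 = Lw1 = (1·0 + 0·1 + 6·7; 2·0 + 1·1 + 7·7; 5·0 + 7·1 + 1·7) = (42, 50, 14)
w3 = Lw2 = (126, 232, 574)
The requested component of w3 is 574.

574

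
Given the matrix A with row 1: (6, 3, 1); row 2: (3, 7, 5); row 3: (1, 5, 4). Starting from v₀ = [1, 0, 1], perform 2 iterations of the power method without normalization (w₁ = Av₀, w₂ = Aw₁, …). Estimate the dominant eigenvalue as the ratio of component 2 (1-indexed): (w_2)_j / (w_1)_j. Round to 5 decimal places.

w1 = Av₀ = (7, 8, 5)
w2 = Aw1 = (71, 102, 67)
Ratio at component: 102 / 8 = 12.75000

12.75000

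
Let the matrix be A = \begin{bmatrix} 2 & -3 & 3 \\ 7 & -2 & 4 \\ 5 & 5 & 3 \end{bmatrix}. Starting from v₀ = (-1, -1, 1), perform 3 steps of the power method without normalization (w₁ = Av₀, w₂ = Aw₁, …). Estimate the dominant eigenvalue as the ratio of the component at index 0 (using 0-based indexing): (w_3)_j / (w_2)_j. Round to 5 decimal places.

w1 = Av₀ = (4, -1, -7)
w2 = Aw1 = (-10, 2, -6)
w3 = Aw2 = (-44, -98, -58)
Ratio at component: -44 / -10 = 4.40000

4.40000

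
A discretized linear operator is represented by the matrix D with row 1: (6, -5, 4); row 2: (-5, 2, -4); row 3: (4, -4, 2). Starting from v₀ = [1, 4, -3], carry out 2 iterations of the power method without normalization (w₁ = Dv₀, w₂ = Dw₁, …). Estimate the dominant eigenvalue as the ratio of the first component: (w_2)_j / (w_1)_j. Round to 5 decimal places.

w1 = Dv₀ = (6·1 + (-5)·4 + 4·(-3); (-5)·1 + 2·4 + (-4)·(-3); 4·1 + (-4)·4 + 2·(-3)) = (-26, 15, -18)
w2 = Dw1 = (6·(-26) + (-5)·15 + 4·(-18); (-5)·(-26) + 2·15 + (-4)·(-18); 4·(-26) + (-4)·15 + 2·(-18)) = (-303, 232, -200)
Ratio at component: -303 / -26 = 11.65385

11.65385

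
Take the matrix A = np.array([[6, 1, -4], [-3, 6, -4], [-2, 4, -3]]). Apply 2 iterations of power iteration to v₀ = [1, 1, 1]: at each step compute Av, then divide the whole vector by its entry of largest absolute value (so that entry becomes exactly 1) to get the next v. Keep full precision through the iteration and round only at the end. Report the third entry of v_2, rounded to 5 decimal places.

Av0 = (3.000000, -1.000000, -1.000000); divide by 3.000000 → v1 = (1.000000, -0.333333, -0.333333)
Av1 = (7.000000, -3.666667, -2.333333); divide by 7.000000 → v2 = (1.000000, -0.523810, -0.333333)
Requested entry of v2: -7/21 = -0.33333

-0.33333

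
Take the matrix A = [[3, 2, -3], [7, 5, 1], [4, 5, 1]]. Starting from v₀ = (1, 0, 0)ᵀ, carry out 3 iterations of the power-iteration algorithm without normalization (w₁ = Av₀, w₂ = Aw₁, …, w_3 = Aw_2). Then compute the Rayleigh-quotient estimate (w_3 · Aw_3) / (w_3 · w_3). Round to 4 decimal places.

w1 = Av₀ = (3·1 + 2·0 + (-3)·0; 7·1 + 5·0 + 1·0; 4·1 + 5·0 + 1·0) = (3, 7, 4)
w2 = Aw1 = (3·3 + 2·7 + (-3)·4; 7·3 + 5·7 + 1·4; 4·3 + 5·7 + 1·4) = (11, 60, 51)
w3 = Aw2 = (0, 428, 395)
Aw3 = (-329, 2535, 2535)
w3·Aw3 = 0·(-329) + 428·2535 + 395·2535 = 2086305; w3·w3 = 0·0 + 428·428 + 395·395 = 339209
λ ≈ 2086305/339209 = 6.1505

λ ≈ 6.1505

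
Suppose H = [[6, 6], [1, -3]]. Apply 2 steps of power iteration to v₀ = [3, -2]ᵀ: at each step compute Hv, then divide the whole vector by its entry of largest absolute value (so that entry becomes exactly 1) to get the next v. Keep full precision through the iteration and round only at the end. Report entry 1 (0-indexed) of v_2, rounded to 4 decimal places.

Hv0 = (6.00000, 9.00000); divide by 9.00000 → v1 = (0.66667, 1.00000)
Hv1 = (10.00000, -2.33333); divide by 10.00000 → v2 = (1.00000, -0.23333)
Requested entry of v2: -21/90 = -0.2333

-0.2333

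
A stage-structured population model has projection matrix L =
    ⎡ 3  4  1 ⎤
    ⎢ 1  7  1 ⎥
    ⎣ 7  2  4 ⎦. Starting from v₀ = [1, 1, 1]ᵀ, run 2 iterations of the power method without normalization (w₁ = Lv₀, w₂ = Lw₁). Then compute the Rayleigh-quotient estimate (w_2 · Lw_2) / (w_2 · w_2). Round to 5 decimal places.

9.37260

w1 = Lv₀ = (8, 9, 13)
w2 = Lw1 = (73, 84, 126)
Lw2 = (681, 787, 1183)
w2·Lw2 = 73·681 + 84·787 + 126·1183 = 264879; w2·w2 = 73·73 + 84·84 + 126·126 = 28261
λ ≈ 264879/28261 = 9.37260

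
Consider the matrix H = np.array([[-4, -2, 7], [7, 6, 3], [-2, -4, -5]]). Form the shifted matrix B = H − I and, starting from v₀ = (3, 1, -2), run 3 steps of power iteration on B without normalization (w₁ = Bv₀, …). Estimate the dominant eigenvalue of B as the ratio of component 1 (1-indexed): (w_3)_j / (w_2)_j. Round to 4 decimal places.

-4.9070

B = H − I has rows (-5, -2, 7); (7, 5, 3); (-2, -4, -6)
w1 = Bv₀ = ((-5)·3 + (-2)·1 + 7·(-2); 7·3 + 5·1 + 3·(-2); (-2)·3 + (-4)·1 + (-6)·(-2)) = (-31, 20, 2)
w2 = Bw1 = ((-5)·(-31) + (-2)·20 + 7·2; 7·(-31) + 5·20 + 3·2; (-2)·(-31) + (-4)·20 + (-6)·2) = (129, -111, -30)
w3 = Bw2 = (-633, 258, 366)
Ratio: -633/129 = -4.9070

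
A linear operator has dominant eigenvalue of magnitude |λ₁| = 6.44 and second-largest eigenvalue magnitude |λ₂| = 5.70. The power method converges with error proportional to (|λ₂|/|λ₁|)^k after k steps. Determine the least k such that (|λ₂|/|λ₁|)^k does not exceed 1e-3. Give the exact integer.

|λ₂/λ₁| = 5.70/6.44 = 0.88509
Need k ≥ ln(1e-3) / ln(0.88509) = -6.9078 / -0.1221 ≈ 56.592
Smallest integer k satisfying the bound: 57

57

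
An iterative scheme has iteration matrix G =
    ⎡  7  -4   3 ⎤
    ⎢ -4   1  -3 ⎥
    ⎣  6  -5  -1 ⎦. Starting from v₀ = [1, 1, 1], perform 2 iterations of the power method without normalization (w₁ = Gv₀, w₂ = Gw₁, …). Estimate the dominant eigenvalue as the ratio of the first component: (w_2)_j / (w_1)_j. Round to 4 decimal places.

w1 = Gv₀ = (7·1 + (-4)·1 + 3·1; (-4)·1 + 1·1 + (-3)·1; 6·1 + (-5)·1 + (-1)·1) = (6, -6, 0)
w2 = Gw1 = (7·6 + (-4)·(-6) + 3·0; (-4)·6 + 1·(-6) + (-3)·0; 6·6 + (-5)·(-6) + (-1)·0) = (66, -30, 66)
Ratio at component: 66 / 6 = 11.0000

λ ≈ 11.0000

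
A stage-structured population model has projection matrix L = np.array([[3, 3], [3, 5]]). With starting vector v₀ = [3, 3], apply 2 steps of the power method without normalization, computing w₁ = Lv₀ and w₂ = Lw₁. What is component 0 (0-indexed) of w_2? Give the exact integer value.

w1 = Lv₀ = (3·3 + 3·3; 3·3 + 5·3) = (18, 24)
w2 = Lw1 = (3·18 + 3·24; 3·18 + 5·24) = (126, 174)
The requested component of w2 is 126.

126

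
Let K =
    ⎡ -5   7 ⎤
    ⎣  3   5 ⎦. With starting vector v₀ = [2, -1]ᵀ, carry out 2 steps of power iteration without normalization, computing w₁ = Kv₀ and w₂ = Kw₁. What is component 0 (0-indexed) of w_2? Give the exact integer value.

w1 = Kv₀ = ((-5)·2 + 7·(-1); 3·2 + 5·(-1)) = (-17, 1)
w2 = Kw1 = ((-5)·(-17) + 7·1; 3·(-17) + 5·1) = (92, -46)
The requested component of w2 is 92.

92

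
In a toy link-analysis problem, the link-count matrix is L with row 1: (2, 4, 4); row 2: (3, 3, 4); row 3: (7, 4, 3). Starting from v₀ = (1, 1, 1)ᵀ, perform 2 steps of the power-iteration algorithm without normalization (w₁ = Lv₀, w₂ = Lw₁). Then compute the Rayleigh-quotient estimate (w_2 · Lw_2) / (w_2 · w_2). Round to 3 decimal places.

11.312

w1 = Lv₀ = (2·1 + 4·1 + 4·1; 3·1 + 3·1 + 4·1; 7·1 + 4·1 + 3·1) = (10, 10, 14)
w2 = Lw1 = (2·10 + 4·10 + 4·14; 3·10 + 3·10 + 4·14; 7·10 + 4·10 + 3·14) = (116, 116, 152)
Lw2 = (1304, 1304, 1732)
w2·Lw2 = 116·1304 + 116·1304 + 152·1732 = 565792; w2·w2 = 116·116 + 116·116 + 152·152 = 50016
λ ≈ 565792/50016 = 11.312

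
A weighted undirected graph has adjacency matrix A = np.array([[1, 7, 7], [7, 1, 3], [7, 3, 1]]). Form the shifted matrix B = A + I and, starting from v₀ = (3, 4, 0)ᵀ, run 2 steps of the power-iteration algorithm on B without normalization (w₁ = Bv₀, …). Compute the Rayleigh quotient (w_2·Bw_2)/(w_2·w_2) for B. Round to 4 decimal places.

B = A + I has rows (2, 7, 7); (7, 2, 3); (7, 3, 2)
w1 = Bv₀ = (2·3 + 7·4 + 7·0; 7·3 + 2·4 + 3·0; 7·3 + 3·4 + 2·0) = (34, 29, 33)
w2 = Bw1 = (2·34 + 7·29 + 7·33; 7·34 + 2·29 + 3·33; 7·34 + 3·29 + 2·33) = (502, 395, 391)
Bw2 = (6506, 5477, 5481)
w2·Bw2 = 7572498; w2·w2 = 560910; μ ≈ 7572498/560910 = 13.5004

μ ≈ 13.5004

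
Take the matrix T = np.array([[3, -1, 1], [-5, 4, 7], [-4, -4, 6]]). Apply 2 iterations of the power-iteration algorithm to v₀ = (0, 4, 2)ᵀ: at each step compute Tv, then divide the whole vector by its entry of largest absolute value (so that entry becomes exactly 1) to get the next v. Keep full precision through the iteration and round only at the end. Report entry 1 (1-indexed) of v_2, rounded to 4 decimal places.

Tv0 = (-2.00000, 30.00000, -4.00000); divide by 30.00000 → v1 = (-0.06667, 1.00000, -0.13333)
Tv1 = (-1.33333, 3.40000, -4.53333); divide by -4.53333 → v2 = (0.29412, -0.75000, 1.00000)
Requested entry of v2: -40/-136 = 0.2941

0.2941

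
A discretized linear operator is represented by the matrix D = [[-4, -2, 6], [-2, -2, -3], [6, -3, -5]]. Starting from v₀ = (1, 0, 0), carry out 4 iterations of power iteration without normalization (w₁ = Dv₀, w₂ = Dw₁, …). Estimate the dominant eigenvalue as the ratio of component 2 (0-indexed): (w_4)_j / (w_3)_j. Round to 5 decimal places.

w1 = Dv₀ = (-4, -2, 6)
w2 = Dw1 = (56, -6, -48)
w3 = Dw2 = (-500, 44, 594)
w4 = Dw3 = (5476, -870, -6102)
Ratio at component: -6102 / 594 = -10.27273

-10.27273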